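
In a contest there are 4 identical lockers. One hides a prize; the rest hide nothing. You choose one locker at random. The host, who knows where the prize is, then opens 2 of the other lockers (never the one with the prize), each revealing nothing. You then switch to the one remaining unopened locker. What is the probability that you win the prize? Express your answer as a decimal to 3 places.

Your original locker holds the prize with probability 1/4, so the other 3 collectively hold it with probability 3/4.
The host can always find 2 empty lockers to open, so the reveals don't change that 3/4; it is now spread over the 1 remaining unopened locker.
P(win by switching) = (3/4) · (1/1) = 3/4 ≈ 0.750.

0.750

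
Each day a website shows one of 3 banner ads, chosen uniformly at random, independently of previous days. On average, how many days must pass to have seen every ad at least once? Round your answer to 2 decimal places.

5.50

After i distinct types are collected, each trial gives a new one with probability (3−i)/3, so the expected wait for the next new type is 3/(3−i).
E = 3/3 + 3/2 + 3/1 = 11/2 ≈ 5.50.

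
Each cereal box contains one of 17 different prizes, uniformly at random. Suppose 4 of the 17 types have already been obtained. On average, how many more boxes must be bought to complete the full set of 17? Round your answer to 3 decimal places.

Starting from 4 distinct types, each trial gives a new one with probability (17−i)/17 when i types are held, so the wait for the next new type is 17/(17−i).
E = 17/13 + 17/12 + 17/11 + 17/10 + 17/9 + 17/8 + 17/7 + 17/6 + 17/5 + 17/4 + 17/3 + 17/2 + 17/1 = 19481881/360360 ≈ 54.062.

54.062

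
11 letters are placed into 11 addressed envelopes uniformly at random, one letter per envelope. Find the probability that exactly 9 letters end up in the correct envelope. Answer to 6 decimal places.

Choose which 9 of the 11 are fixed: C(11,9) = 55 ways.
The remaining 2 must have no fixed point: D(2) = 1.
P = 55·1/39916800 = 1/725760 ≈ 0.000001.

0.000001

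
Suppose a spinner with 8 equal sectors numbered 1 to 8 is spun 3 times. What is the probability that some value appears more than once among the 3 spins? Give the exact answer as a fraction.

11/32

P(all 3 different) = 8/8 · 7/8 · ··· · 6/8 = 21/32.
P(at least two equal) = 1 − 21/32 = 11/32.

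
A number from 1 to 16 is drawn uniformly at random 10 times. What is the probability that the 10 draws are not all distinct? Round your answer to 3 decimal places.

0.974

P(all 10 different) = 16/16 · 15/16 · ··· · 7/16 ≈ 0.026.
P(at least two equal) = 1 − 0.026 = 0.974.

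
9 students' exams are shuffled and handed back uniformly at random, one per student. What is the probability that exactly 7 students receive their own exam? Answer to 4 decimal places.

Choose which 7 of the 9 are fixed: C(9,7) = 36 ways.
The remaining 2 must have no fixed point: D(2) = 1.
P = 36·1/362880 = 1/10080 ≈ 0.0001.

0.0001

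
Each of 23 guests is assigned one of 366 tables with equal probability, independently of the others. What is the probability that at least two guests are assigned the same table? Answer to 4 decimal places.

It's easier to compute the probability that all 23 are distinct.
P(all distinct) = 366/366 · 365/366 · ··· · 344/366 ≈ 0.4937.
So the probability of at least one match is 1 − 0.4937 = 0.5063.

0.5063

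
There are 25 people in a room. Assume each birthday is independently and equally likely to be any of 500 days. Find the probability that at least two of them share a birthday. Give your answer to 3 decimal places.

It's easier to compute the probability that all 25 are distinct.
P(all distinct) = 500/500 · 499/500 · ··· · 476/500 ≈ 0.543.
So the probability of at least one match is 1 − 0.543 = 0.457.

0.457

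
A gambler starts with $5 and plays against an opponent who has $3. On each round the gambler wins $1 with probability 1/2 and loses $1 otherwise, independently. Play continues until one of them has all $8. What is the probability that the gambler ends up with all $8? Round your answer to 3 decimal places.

0.625

With a fair step, P(i) = ½P(i−1) + ½P(i+1) with P(0)=0, P(8)=1 has the linear solution P(i) = i/8.
P(5) = 5/8 ≈ 0.625.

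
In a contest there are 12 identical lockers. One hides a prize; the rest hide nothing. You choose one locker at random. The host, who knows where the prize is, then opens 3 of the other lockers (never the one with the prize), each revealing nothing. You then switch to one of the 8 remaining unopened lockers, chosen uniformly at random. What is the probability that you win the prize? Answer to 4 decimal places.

Your original locker holds the prize with probability 1/12, so the other 11 collectively hold it with probability 11/12.
The host can always find 3 empty lockers to open, so the reveals don't change that 11/12; it is now spread over the 8 remaining unopened lockers.
P(win by switching) = (11/12) · (1/8) = 11/96 ≈ 0.1146.

0.1146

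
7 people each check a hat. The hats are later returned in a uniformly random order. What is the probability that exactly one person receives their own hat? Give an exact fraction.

Choose which one is fixed: C(7,1) = 7 ways.
The remaining 6 must have no fixed point: D(6) = 265.
P = 7·265/5040 = 53/144.

53/144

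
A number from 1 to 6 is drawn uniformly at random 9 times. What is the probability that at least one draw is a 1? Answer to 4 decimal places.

P(no draw is a 1) = (5/6)^9 ≈ 0.1938.
P(at least one) = 1 − 0.1938 = 0.8062.

0.8062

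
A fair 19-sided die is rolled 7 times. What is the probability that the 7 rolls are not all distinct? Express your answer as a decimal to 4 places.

P(all 7 different) = 19/19 · 18/19 · ··· · 13/19 ≈ 0.2841.
P(at least two equal) = 1 − 0.2841 = 0.7159.

0.7159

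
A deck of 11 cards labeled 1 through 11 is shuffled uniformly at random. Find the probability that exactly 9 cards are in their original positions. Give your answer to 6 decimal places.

Choose which 9 of the 11 are fixed: C(11,9) = 55 ways.
The remaining 2 must have no fixed point: D(2) = 1.
P = 55·1/39916800 = 1/725760 ≈ 0.000001.

0.000001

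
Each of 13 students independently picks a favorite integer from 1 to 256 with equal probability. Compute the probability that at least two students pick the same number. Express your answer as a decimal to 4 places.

0.2664

It's easier to compute the probability that all 13 are distinct.
P(all distinct) = 256/256 · 255/256 · ··· · 244/256 ≈ 0.7336.
So the probability of at least one match is 1 − 0.7336 = 0.2664.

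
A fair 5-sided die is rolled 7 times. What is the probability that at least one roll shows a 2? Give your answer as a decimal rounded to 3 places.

P(no roll shows a 2) = (4/5)^7 ≈ 0.210.
P(at least one) = 1 − 0.210 = 0.790.

0.790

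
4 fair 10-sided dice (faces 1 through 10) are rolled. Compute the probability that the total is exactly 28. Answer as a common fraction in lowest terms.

83/2000

There are 10^4 = 10000 equally likely outcomes.
The number of ordered 4-tuples from {1,…,10} summing to 28 is 415.
P(sum = 28) = 415/10000 = 83/2000.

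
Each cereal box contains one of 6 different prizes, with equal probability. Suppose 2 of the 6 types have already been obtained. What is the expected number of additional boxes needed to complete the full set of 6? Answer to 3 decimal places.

Starting from 2 distinct types, each trial gives a new one with probability (6−i)/6 when i types are held, so the wait for the next new type is 6/(6−i).
E = 6/4 + 6/3 + 6/2 + 6/1 = 25/2 ≈ 12.500.

12.500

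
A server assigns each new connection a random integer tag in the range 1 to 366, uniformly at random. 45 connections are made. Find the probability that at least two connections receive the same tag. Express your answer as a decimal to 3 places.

0.940

It's easier to compute the probability that all 45 are distinct.
P(all distinct) = 366/366 · 365/366 · ··· · 322/366 ≈ 0.060.
So the probability of at least one match is 1 − 0.060 = 0.940.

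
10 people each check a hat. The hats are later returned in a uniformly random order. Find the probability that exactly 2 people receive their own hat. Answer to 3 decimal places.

0.184

Choose which 2 of the 10 are fixed: C(10,2) = 45 ways.
The remaining 8 must have no fixed point: D(8) = 14833.
P = 45·14833/3628800 = 2119/11520 ≈ 0.184.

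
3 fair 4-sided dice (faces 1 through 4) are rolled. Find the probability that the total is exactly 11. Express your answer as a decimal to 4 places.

0.0469

There are 4^3 = 64 equally likely outcomes.
The number of ordered 3-tuples from {1,…,4} summing to 11 is 3.
P(sum = 11) = 3/64 ≈ 0.0469.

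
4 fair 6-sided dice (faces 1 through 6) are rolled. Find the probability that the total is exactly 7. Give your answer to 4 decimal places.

There are 6^4 = 1296 equally likely outcomes.
The number of ordered 4-tuples from {1,…,6} summing to 7 is 20.
P(sum = 7) = 20/1296 = 5/324 ≈ 0.0154.

0.0154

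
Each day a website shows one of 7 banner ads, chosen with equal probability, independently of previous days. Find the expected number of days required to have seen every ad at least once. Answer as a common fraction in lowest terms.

363/20

After i distinct types are collected, each trial gives a new one with probability (7−i)/7, so the expected wait for the next new type is 7/(7−i).
E = 7/7 + 7/6 + 7/5 + 7/4 + 7/3 + 7/2 + 7/1 = 363/20.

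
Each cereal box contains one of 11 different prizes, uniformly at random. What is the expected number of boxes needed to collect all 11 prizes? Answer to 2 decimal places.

33.22

After i distinct types are collected, each trial gives a new one with probability (11−i)/11, so the expected wait for the next new type is 11/(11−i).
E = 11/11 + 11/10 + 11/9 + 11/8 + 11/7 + 11/6 + 11/5 + 11/4 + 11/3 + 11/2 + 11/1 = 83711/2520 ≈ 33.22.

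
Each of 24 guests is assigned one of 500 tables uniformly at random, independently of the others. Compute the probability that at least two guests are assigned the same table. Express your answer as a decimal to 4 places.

It's easier to compute the probability that all 24 are distinct.
P(all distinct) = 500/500 · 499/500 · ··· · 477/500 ≈ 0.5707.
So the probability of at least one match is 1 − 0.5707 = 0.4293.

0.4293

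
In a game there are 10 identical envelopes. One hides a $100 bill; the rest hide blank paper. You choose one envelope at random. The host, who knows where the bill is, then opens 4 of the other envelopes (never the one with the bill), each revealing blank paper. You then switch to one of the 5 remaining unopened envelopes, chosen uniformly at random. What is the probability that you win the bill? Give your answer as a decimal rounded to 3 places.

0.180

Your original envelope holds the bill with probability 1/10, so the other 9 collectively hold it with probability 9/10.
The host can always find 4 empty envelopes to open, so the reveals don't change that 9/10; it is now spread over the 5 remaining unopened envelopes.
P(win by switching) = (9/10) · (1/5) = 9/50 ≈ 0.180.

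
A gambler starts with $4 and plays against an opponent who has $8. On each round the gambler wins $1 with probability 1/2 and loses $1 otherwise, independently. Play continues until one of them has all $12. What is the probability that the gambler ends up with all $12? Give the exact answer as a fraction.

1/3

With a fair step, P(i) = ½P(i−1) + ½P(i+1) with P(0)=0, P(12)=1 has the linear solution P(i) = i/12.
P(4) = 4/12 = 1/3.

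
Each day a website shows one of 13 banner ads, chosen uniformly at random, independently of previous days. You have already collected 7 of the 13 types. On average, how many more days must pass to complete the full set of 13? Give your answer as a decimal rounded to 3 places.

Starting from 7 distinct types, each trial gives a new one with probability (13−i)/13 when i types are held, so the wait for the next new type is 13/(13−i).
E = 13/6 + 13/5 + 13/4 + 13/3 + 13/2 + 13/1 = 637/20 ≈ 31.850.

31.850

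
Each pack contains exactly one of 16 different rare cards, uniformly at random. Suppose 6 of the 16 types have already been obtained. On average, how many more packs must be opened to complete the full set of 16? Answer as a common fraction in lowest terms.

14762/315

Starting from 6 distinct types, each trial gives a new one with probability (16−i)/16 when i types are held, so the wait for the next new type is 16/(16−i).
E = 16/10 + 16/9 + 16/8 + 16/7 + 16/6 + 16/5 + 16/4 + 16/3 + 16/2 + 16/1 = 14762/315.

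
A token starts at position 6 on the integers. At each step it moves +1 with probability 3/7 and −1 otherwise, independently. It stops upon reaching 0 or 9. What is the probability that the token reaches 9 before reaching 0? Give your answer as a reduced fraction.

Let r = q/p = (4/7)/(3/7) = 4/3. The recurrence P(i) = p·P(i+1) + q·P(i−1) with P(0)=0, P(9)=1 gives P(i) = (1 − r^i)/(1 − r^9).
P(6) = (1 − (4/3)^6) / (1 − (4/3)^9) = 2457/6553.

2457/6553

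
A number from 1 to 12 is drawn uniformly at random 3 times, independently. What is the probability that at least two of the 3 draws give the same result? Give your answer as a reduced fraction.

P(all 3 different) = 12/12 · 11/12 · ··· · 10/12 = 55/72.
P(at least two equal) = 1 − 55/72 = 17/72.

17/72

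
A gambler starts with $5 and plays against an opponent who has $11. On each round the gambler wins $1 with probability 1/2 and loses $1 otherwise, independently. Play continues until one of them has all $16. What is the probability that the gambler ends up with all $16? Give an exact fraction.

5/16

With a fair step, P(i) = ½P(i−1) + ½P(i+1) with P(0)=0, P(16)=1 has the linear solution P(i) = i/16.
P(5) = 5/16.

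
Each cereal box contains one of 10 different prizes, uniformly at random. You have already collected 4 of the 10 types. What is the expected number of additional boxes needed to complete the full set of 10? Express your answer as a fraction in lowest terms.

49/2

Starting from 4 distinct types, each trial gives a new one with probability (10−i)/10 when i types are held, so the wait for the next new type is 10/(10−i).
E = 10/6 + 10/5 + 10/4 + 10/3 + 10/2 + 10/1 = 49/2.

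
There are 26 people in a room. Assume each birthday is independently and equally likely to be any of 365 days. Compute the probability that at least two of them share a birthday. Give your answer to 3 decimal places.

It's easier to compute the probability that all 26 are distinct.
P(all distinct) = 365/365 · 364/365 · ··· · 340/365 ≈ 0.402.
So the probability of at least one match is 1 − 0.402 = 0.598.

0.598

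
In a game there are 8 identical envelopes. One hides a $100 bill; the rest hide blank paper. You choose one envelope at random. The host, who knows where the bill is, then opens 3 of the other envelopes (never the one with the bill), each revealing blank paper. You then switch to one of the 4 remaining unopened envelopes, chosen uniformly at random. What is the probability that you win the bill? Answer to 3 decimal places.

Your original envelope holds the bill with probability 1/8, so the other 7 collectively hold it with probability 7/8.
The host can always find 3 empty envelopes to open, so the reveals don't change that 7/8; it is now spread over the 4 remaining unopened envelopes.
P(win by switching) = (7/8) · (1/4) = 7/32 ≈ 0.219.

0.219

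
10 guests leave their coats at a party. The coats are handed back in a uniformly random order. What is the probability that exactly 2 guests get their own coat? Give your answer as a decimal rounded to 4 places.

0.1839

Choose which 2 of the 10 are fixed: C(10,2) = 45 ways.
The remaining 8 must have no fixed point: D(8) = 14833.
P = 45·14833/3628800 = 2119/11520 ≈ 0.1839.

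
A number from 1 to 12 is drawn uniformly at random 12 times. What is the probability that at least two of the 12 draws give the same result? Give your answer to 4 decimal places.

P(all 12 different) = 12/12 · 11/12 · ··· · 1/12 ≈ 0.0001.
P(at least two equal) = 1 − 0.0001 = 0.9999.

0.9999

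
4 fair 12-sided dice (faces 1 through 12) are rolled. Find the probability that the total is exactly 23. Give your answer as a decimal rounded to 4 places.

0.0511

There are 12^4 = 20736 equally likely outcomes.
The number of ordered 4-tuples from {1,…,12} summing to 23 is 1060.
P(sum = 23) = 1060/20736 = 265/5184 ≈ 0.0511.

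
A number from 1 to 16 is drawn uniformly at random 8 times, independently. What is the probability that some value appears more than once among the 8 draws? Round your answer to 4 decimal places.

0.8792

P(all 8 different) = 16/16 · 15/16 · ··· · 9/16 ≈ 0.1208.
P(at least two equal) = 1 − 0.1208 = 0.8792.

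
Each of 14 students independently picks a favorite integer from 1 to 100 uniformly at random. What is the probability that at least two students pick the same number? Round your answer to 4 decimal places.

It's easier to compute the probability that all 14 are distinct.
P(all distinct) = 100/100 · 99/100 · ··· · 87/100 ≈ 0.3852.
So the probability of at least one match is 1 − 0.3852 = 0.6148.

0.6148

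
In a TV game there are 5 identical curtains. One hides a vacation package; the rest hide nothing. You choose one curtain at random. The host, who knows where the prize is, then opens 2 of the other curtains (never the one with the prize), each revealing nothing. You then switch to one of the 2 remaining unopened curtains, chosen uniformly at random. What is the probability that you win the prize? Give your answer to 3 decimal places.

0.400

Your original curtain holds the prize with probability 1/5, so the other 4 collectively hold it with probability 4/5.
The host can always find 2 empty curtains to open, so the reveals don't change that 4/5; it is now spread over the 2 remaining unopened curtains.
P(win by switching) = (4/5) · (1/2) = 2/5 ≈ 0.400.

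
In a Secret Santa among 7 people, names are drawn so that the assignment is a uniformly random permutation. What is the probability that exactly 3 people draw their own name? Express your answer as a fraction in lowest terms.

1/16

Choose which 3 of the 7 are fixed: C(7,3) = 35 ways.
The remaining 4 must have no fixed point: D(4) = 9.
P = 35·9/5040 = 1/16.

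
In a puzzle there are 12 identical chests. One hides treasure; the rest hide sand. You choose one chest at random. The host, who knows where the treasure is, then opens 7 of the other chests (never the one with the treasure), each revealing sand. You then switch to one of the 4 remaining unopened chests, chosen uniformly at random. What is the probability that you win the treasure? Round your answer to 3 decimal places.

0.229

Your original chest holds the treasure with probability 1/12, so the other 11 collectively hold it with probability 11/12.
The host can always find 7 empty chests to open, so the reveals don't change that 11/12; it is now spread over the 4 remaining unopened chests.
P(win by switching) = (11/12) · (1/4) = 11/48 ≈ 0.229.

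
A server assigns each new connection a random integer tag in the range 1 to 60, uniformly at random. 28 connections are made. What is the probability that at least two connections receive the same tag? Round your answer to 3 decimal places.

0.999

It's easier to compute the probability that all 28 are distinct.
P(all distinct) = 60/60 · 59/60 · ··· · 33/60 ≈ 0.001.
So the probability of at least one match is 1 − 0.001 = 0.999.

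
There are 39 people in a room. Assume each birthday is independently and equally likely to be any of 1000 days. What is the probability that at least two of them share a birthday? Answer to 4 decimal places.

It's easier to compute the probability that all 39 are distinct.
P(all distinct) = 1000/1000 · 999/1000 · ··· · 962/1000 ≈ 0.4720.
So the probability of at least one match is 1 − 0.4720 = 0.5280.

0.5280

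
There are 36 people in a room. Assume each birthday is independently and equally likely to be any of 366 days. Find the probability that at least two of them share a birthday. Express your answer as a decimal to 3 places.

It's easier to compute the probability that all 36 are distinct.
P(all distinct) = 366/366 · 365/366 · ··· · 331/366 ≈ 0.169.
So the probability of at least one match is 1 − 0.169 = 0.831.

0.831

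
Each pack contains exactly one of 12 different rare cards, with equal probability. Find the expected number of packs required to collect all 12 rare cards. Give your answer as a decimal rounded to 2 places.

37.24

After i distinct types are collected, each trial gives a new one with probability (12−i)/12, so the expected wait for the next new type is 12/(12−i).
E = 12/12 + 12/11 + 12/10 + 12/9 + 12/8 + 12/7 + 12/6 + 12/5 + 12/4 + 12/3 + 12/2 + 12/1 = 86021/2310 ≈ 37.24.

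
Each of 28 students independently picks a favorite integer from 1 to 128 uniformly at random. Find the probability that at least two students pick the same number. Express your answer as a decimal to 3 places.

0.959

It's easier to compute the probability that all 28 are distinct.
P(all distinct) = 128/128 · 127/128 · ··· · 101/128 ≈ 0.041.
So the probability of at least one match is 1 − 0.041 = 0.959.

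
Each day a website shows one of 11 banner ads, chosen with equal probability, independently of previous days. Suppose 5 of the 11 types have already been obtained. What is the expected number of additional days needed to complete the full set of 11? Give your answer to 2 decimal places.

Starting from 5 distinct types, each trial gives a new one with probability (11−i)/11 when i types are held, so the wait for the next new type is 11/(11−i).
E = 11/6 + 11/5 + 11/4 + 11/3 + 11/2 + 11/1 = 539/20 ≈ 26.95.

26.95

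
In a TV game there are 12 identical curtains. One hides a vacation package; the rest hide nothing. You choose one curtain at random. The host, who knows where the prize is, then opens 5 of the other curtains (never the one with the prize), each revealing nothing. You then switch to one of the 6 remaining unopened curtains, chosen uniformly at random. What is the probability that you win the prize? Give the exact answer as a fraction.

11/72

Your original curtain holds the prize with probability 1/12, so the other 11 collectively hold it with probability 11/12.
The host can always find 5 empty curtains to open, so the reveals don't change that 11/12; it is now spread over the 6 remaining unopened curtains.
P(win by switching) = (11/12) · (1/6) = 11/72.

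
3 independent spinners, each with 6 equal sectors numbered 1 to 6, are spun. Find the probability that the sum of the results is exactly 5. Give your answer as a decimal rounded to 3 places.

There are 6^3 = 216 equally likely outcomes.
The number of ordered 3-tuples from {1,…,6} summing to 5 is 6.
P(sum = 5) = 6/216 = 1/36 ≈ 0.028.

0.028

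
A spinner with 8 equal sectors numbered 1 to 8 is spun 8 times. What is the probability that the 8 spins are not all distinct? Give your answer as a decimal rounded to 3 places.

P(all 8 different) = 8/8 · 7/8 · ··· · 1/8 ≈ 0.002.
P(at least two equal) = 1 − 0.002 = 0.998.

0.998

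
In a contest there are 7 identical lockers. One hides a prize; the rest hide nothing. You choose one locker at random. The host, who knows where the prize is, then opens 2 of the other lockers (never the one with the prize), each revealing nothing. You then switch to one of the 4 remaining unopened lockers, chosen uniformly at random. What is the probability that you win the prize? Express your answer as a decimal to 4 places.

Your original locker holds the prize with probability 1/7, so the other 6 collectively hold it with probability 6/7.
The host can always find 2 empty lockers to open, so the reveals don't change that 6/7; it is now spread over the 4 remaining unopened lockers.
P(win by switching) = (6/7) · (1/4) = 3/14 ≈ 0.2143.

0.2143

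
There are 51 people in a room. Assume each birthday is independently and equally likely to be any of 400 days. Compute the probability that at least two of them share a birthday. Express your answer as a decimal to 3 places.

It's easier to compute the probability that all 51 are distinct.
P(all distinct) = 400/400 · 399/400 · ··· · 350/400 ≈ 0.036.
So the probability of at least one match is 1 − 0.036 = 0.964.

0.964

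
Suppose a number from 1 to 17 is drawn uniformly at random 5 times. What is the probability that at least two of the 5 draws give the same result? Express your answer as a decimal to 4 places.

P(all 5 different) = 17/17 · 16/17 · ··· · 13/17 ≈ 0.5230.
P(at least two equal) = 1 − 0.5230 = 0.4770.

0.4770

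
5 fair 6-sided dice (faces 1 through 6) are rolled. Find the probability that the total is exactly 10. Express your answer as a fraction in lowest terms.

There are 6^5 = 7776 equally likely outcomes.
The number of ordered 5-tuples from {1,…,6} summing to 10 is 126.
P(sum = 10) = 126/7776 = 7/432.

7/432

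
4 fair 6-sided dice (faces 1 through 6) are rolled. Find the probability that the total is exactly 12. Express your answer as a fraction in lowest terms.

There are 6^4 = 1296 equally likely outcomes.
The number of ordered 4-tuples from {1,…,6} summing to 12 is 125.
P(sum = 12) = 125/1296.

125/1296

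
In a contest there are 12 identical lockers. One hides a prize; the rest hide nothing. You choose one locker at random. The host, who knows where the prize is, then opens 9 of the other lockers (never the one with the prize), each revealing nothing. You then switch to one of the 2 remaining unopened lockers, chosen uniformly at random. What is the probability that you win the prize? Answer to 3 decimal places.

Your original locker holds the prize with probability 1/12, so the other 11 collectively hold it with probability 11/12.
The host can always find 9 empty lockers to open, so the reveals don't change that 11/12; it is now spread over the 2 remaining unopened lockers.
P(win by switching) = (11/12) · (1/2) = 11/24 ≈ 0.458.

0.458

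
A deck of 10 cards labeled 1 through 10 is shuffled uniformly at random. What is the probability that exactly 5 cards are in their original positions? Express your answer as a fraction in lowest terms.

11/3600

Choose which 5 of the 10 are fixed: C(10,5) = 252 ways.
The remaining 5 must have no fixed point: D(5) = 44.
P = 252·44/3628800 = 11/3600.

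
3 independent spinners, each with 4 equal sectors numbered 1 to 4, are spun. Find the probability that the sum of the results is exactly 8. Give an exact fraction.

3/16

There are 4^3 = 64 equally likely outcomes.
The number of ordered 3-tuples from {1,…,4} summing to 8 is 12.
P(sum = 8) = 12/64 = 3/16.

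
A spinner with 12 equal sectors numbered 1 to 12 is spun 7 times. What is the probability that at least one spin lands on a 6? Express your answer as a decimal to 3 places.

0.456

P(no spin lands on a 6) = (11/12)^7 ≈ 0.544.
P(at least one) = 1 − 0.544 = 0.456.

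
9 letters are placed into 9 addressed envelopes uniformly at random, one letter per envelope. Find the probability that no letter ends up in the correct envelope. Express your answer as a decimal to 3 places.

0.368

This is the derangement probability: permutations of 9 with no fixed point.
D(9) = 9! · (1 − 1/1! + 1/2! − ··· + (−1)^9/9!) = 133496.
P = 133496/362880 = 16687/45360 ≈ 0.368.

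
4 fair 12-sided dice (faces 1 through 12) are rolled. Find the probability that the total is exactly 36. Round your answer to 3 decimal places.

There are 12^4 = 20736 equally likely outcomes.
The number of ordered 4-tuples from {1,…,12} summing to 36 is 451.
P(sum = 36) = 451/20736 ≈ 0.022.

0.022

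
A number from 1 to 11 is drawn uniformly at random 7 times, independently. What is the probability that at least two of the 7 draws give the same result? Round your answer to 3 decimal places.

0.915

P(all 7 different) = 11/11 · 10/11 · ··· · 5/11 ≈ 0.085.
P(at least two equal) = 1 − 0.085 = 0.915.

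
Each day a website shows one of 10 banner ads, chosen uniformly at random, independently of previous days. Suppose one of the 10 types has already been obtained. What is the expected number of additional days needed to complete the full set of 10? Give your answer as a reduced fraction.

Starting from 1 distinct type, each trial gives a new one with probability (10−i)/10 when i types are held, so the wait for the next new type is 10/(10−i).
E = 10/9 + 10/8 + 10/7 + 10/6 + 10/5 + 10/4 + 10/3 + 10/2 + 10/1 = 7129/252.

7129/252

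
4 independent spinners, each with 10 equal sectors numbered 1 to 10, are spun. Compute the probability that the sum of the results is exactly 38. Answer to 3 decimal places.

0.001

There are 10^4 = 10000 equally likely outcomes.
The number of ordered 4-tuples from {1,…,10} summing to 38 is 10.
P(sum = 38) = 10/10000 = 1/1000 ≈ 0.001.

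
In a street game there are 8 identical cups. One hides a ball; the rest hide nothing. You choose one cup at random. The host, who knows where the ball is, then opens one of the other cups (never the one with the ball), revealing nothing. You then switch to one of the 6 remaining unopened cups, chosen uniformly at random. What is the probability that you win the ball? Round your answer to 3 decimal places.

0.146

Your original cup holds the ball with probability 1/8, so the other 7 collectively hold it with probability 7/8.
The host can always find an empty cup to open, so this doesn't change that 7/8; it is now spread over the 6 remaining unopened cups.
P(win by switching) = (7/8) · (1/6) = 7/48 ≈ 0.146.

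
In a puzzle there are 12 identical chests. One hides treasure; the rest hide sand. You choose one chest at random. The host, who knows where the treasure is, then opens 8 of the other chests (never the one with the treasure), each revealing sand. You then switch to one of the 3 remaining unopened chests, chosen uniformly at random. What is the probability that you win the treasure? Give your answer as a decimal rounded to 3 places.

0.306

Your original chest holds the treasure with probability 1/12, so the other 11 collectively hold it with probability 11/12.
The host can always find 8 empty chests to open, so the reveals don't change that 11/12; it is now spread over the 3 remaining unopened chests.
P(win by switching) = (11/12) · (1/3) = 11/36 ≈ 0.306.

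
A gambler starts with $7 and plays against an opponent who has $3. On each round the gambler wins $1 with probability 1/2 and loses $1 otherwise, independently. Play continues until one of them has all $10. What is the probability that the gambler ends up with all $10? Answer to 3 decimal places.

0.700

With a fair step, P(i) = ½P(i−1) + ½P(i+1) with P(0)=0, P(10)=1 has the linear solution P(i) = i/10.
P(7) = 7/10 ≈ 0.700.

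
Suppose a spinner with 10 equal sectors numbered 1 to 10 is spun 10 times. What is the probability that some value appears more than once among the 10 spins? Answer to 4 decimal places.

P(all 10 different) = 10/10 · 9/10 · ··· · 1/10 ≈ 0.0004.
P(at least two equal) = 1 − 0.0004 = 0.9996.

0.9996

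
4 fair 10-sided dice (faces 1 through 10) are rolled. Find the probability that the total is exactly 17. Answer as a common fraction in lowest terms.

There are 10^4 = 10000 equally likely outcomes.
The number of ordered 4-tuples from {1,…,10} summing to 17 is 480.
P(sum = 17) = 480/10000 = 6/125.

6/125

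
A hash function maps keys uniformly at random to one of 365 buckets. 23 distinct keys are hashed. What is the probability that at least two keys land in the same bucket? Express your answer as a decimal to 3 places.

0.507

It's easier to compute the probability that all 23 are distinct.
P(all distinct) = 365/365 · 364/365 · ··· · 343/365 ≈ 0.493.
So the probability of at least one match is 1 − 0.493 = 0.507.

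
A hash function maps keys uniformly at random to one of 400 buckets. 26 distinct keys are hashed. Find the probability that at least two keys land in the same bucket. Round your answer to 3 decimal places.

0.564

It's easier to compute the probability that all 26 are distinct.
P(all distinct) = 400/400 · 399/400 · ··· · 375/400 ≈ 0.436.
So the probability of at least one match is 1 − 0.436 = 0.564.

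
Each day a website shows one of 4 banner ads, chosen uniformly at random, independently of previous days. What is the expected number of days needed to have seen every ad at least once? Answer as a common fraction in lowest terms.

25/3

After i distinct types are collected, each trial gives a new one with probability (4−i)/4, so the expected wait for the next new type is 4/(4−i).
E = 4/4 + 4/3 + 4/2 + 4/1 = 25/3.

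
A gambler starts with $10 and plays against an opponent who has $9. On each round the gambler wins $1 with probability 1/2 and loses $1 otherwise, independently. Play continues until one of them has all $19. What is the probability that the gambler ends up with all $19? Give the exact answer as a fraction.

10/19

With a fair step, P(i) = ½P(i−1) + ½P(i+1) with P(0)=0, P(19)=1 has the linear solution P(i) = i/19.
P(10) = 10/19.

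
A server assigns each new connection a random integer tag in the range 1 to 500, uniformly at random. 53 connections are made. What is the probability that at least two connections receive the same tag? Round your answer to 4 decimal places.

0.9426

It's easier to compute the probability that all 53 are distinct.
P(all distinct) = 500/500 · 499/500 · ··· · 448/500 ≈ 0.0574.
So the probability of at least one match is 1 − 0.0574 = 0.9426.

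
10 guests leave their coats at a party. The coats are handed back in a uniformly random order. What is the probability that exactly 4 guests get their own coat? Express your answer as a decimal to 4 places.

0.0153

Choose which 4 of the 10 are fixed: C(10,4) = 210 ways.
The remaining 6 must have no fixed point: D(6) = 265.
P = 210·265/3628800 = 53/3456 ≈ 0.0153.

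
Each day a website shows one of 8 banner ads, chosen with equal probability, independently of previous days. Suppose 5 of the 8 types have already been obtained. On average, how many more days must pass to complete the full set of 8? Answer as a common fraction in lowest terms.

Starting from 5 distinct types, each trial gives a new one with probability (8−i)/8 when i types are held, so the wait for the next new type is 8/(8−i).
E = 8/3 + 8/2 + 8/1 = 44/3.

44/3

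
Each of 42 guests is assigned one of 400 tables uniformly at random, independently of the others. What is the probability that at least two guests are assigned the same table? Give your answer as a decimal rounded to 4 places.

It's easier to compute the probability that all 42 are distinct.
P(all distinct) = 400/400 · 399/400 · ··· · 359/400 ≈ 0.1074.
So the probability of at least one match is 1 − 0.1074 = 0.8926.

0.8926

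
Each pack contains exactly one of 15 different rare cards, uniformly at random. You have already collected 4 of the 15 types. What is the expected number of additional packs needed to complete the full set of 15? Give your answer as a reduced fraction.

Starting from 4 distinct types, each trial gives a new one with probability (15−i)/15 when i types are held, so the wait for the next new type is 15/(15−i).
E = 15/11 + 15/10 + 15/9 + 15/8 + 15/7 + 15/6 + 15/5 + 15/4 + 15/3 + 15/2 + 15/1 = 83711/1848.

83711/1848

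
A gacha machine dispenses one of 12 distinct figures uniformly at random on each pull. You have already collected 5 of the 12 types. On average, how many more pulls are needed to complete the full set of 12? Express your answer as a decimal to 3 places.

31.114

Starting from 5 distinct types, each trial gives a new one with probability (12−i)/12 when i types are held, so the wait for the next new type is 12/(12−i).
E = 12/7 + 12/6 + 12/5 + 12/4 + 12/3 + 12/2 + 12/1 = 1089/35 ≈ 31.114.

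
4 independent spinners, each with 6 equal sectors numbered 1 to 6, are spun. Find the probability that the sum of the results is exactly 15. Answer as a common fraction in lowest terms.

35/324

There are 6^4 = 1296 equally likely outcomes.
The number of ordered 4-tuples from {1,…,6} summing to 15 is 140.
P(sum = 15) = 140/1296 = 35/324.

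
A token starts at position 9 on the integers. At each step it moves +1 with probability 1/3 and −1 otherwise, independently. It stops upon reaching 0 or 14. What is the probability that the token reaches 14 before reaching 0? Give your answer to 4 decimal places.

Let r = q/p = (2/3)/(1/3) = 2. The recurrence P(i) = p·P(i+1) + q·P(i−1) with P(0)=0, P(14)=1 gives P(i) = (1 − r^i)/(1 − r^14).
P(9) = (1 − (2)^9) / (1 − (2)^14) = 511/16383 ≈ 0.0312.

0.0312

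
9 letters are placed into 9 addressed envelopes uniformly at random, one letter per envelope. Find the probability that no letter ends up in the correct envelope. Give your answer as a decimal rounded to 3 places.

This is the derangement probability: permutations of 9 with no fixed point.
D(9) = 9! · (1 − 1/1! + 1/2! − ··· + (−1)^9/9!) = 133496.
P = 133496/362880 = 16687/45360 ≈ 0.368.

0.368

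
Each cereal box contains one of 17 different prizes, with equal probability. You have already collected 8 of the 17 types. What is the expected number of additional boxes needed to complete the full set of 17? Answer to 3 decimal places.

Starting from 8 distinct types, each trial gives a new one with probability (17−i)/17 when i types are held, so the wait for the next new type is 17/(17−i).
E = 17/9 + 17/8 + 17/7 + 17/6 + 17/5 + 17/4 + 17/3 + 17/2 + 17/1 = 121193/2520 ≈ 48.092.

48.092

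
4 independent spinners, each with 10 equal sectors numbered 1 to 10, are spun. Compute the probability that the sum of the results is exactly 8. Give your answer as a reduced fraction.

There are 10^4 = 10000 equally likely outcomes.
The number of ordered 4-tuples from {1,…,10} summing to 8 is 35.
P(sum = 8) = 35/10000 = 7/2000.

7/2000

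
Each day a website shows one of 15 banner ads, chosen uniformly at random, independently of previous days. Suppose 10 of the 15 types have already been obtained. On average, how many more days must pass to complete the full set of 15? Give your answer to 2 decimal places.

Starting from 10 distinct types, each trial gives a new one with probability (15−i)/15 when i types are held, so the wait for the next new type is 15/(15−i).
E = 15/5 + 15/4 + 15/3 + 15/2 + 15/1 = 137/4 ≈ 34.25.

34.25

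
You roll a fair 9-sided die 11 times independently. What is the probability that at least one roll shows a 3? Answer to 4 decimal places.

0.7263

P(no roll shows a 3) = (8/9)^11 ≈ 0.2737.
P(at least one) = 1 − 0.2737 = 0.7263.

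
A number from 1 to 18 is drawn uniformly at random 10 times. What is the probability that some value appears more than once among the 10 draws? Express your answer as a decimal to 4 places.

0.9555

P(all 10 different) = 18/18 · 17/18 · ··· · 9/18 ≈ 0.0445.
P(at least two equal) = 1 − 0.0445 = 0.9555.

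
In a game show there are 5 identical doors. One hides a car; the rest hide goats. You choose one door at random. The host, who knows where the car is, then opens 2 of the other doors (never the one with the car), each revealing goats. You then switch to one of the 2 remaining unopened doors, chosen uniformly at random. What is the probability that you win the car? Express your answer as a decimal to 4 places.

0.4000

Your original door holds the car with probability 1/5, so the other 4 collectively hold it with probability 4/5.
The host can always find 2 empty doors to open, so the reveals don't change that 4/5; it is now spread over the 2 remaining unopened doors.
P(win by switching) = (4/5) · (1/2) = 2/5 ≈ 0.4000.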